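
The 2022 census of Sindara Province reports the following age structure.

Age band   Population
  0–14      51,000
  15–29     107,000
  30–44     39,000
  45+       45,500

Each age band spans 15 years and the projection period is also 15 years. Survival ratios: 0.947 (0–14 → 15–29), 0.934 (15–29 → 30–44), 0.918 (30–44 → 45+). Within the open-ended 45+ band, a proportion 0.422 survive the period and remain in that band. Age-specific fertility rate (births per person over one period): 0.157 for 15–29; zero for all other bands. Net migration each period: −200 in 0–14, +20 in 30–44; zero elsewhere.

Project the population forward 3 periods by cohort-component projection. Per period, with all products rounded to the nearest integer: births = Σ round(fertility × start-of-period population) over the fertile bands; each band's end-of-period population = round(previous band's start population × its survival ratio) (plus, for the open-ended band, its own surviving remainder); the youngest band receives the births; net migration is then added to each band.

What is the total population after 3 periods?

Let band 1 be 0–14 through band 4 = 45+.
Period 1.
Births: 107000 * 0.157 = 16799
Band 2: 51000 * 0.947 = 48297
Band 3: 107000 * 0.934 = 99938
Band 4: 39000 * 0.918 + 45500 * 0.422 = 35802 + 19201 = 55003
Net migration: Band 1 − 200 → 16599; Band 3 + 20 → 99958
Population now: 0–14=16599, 15–29=48297, 30–44=99958, 45+=55003
Period 2.
Births: 48297 * 0.157 = 7583
Band 2: 16599 * 0.947 = 15719
Band 3: 48297 * 0.934 = 45109
Band 4: 99958 * 0.918 + 55003 * 0.422 = 91761 + 23211 = 114972
Net migration: Band 1 − 200 → 7383; Band 3 + 20 → 45129
Population now: 0–14=7383, 15–29=15719, 30–44=45129, 45+=114972
Period 3.
Births: 15719 * 0.157 = 2468
Band 2: 7383 * 0.947 = 6992
Band 3: 15719 * 0.934 = 14682
Band 4: 45129 * 0.918 + 114972 * 0.422 = 41428 + 48518 = 89946
Net migration: Band 1 − 200 → 2268; Band 3 + 20 → 14702
Population now: 0–14=2268, 15–29=6992, 30–44=14702, 45+=89946
Total after period 3: 2268 + 6992 + 14702 + 89946 = 113908

113908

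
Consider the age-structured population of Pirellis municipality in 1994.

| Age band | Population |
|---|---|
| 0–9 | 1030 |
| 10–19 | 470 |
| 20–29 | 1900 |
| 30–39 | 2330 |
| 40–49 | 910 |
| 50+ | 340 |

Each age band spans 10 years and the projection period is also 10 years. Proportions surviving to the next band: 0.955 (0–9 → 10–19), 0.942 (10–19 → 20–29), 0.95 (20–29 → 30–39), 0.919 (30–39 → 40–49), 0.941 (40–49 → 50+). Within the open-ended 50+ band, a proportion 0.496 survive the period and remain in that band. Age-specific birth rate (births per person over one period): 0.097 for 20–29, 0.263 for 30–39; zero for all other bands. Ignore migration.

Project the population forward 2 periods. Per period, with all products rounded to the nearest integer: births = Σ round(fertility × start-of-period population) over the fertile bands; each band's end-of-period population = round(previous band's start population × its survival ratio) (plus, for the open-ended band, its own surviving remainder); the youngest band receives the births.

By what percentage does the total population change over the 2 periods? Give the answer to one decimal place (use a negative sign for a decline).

-2.4

(Groups numbered youngest = 1 to oldest = 6.)
After projecting period 1:
Births: 1900 × 0.097 = 184 ; 2330 × 0.263 = 613 → 797
Group 2: 1030 × 0.955 = 984
Group 3: 470 × 0.942 = 443
Group 4: 1900 × 0.95 = 1805
Group 5: 2330 × 0.919 = 2141
Group 6: 910 × 0.941 + 340 × 0.496 = 856 + 169 = 1025
Population now: 0–9=797, 10–19=984, 20–29=443, 30–39=1805, 40–49=2141, 50+=1025
After projecting period 2:
Births: 443 × 0.097 = 43 ; 1805 × 0.263 = 475 → 518
Group 2: 797 × 0.955 = 761
Group 3: 984 × 0.942 = 927
Group 4: 443 × 0.95 = 421
Group 5: 1805 × 0.919 = 1659
Group 6: 2141 × 0.941 + 1025 × 0.496 = 2015 + 508 = 2523
Population now: 0–9=518, 10–19=761, 20–29=927, 30–39=421, 40–49=1659, 50+=2523
Total: 6980 → 6809; change = -171; percentage change = -2.4%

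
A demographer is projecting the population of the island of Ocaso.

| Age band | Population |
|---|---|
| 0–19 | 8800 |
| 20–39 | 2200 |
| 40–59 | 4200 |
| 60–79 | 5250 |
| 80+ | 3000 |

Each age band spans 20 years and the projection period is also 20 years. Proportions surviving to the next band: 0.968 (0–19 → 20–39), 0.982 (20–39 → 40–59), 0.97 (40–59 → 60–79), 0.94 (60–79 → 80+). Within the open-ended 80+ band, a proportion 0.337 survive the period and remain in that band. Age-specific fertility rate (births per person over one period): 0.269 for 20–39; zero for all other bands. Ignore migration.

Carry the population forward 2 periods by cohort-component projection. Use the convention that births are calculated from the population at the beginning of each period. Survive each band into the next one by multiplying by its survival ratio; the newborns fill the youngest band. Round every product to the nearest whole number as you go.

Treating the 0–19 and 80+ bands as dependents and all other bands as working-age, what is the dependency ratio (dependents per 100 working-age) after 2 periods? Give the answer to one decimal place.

73.6

Period 1.
Births: 2200 × 0.269 = 592
20–39: 8800 × 0.968 = 8518
40–59: 2200 × 0.982 = 2160
60–79: 4200 × 0.97 = 4074
80+: 5250 × 0.94 + 3000 × 0.337 = 4935 + 1011 = 5946
→ [592, 8518, 2160, 4074, 5946]
Period 2.
Births: 8518 × 0.269 = 2291
20–39: 592 × 0.968 = 573
40–59: 8518 × 0.982 = 8365
60–79: 2160 × 0.97 = 2095
80+: 4074 × 0.94 + 5946 × 0.337 = 3830 + 2004 = 5834
→ [2291, 573, 8365, 2095, 5834]
Dependents (band 0–19 + band 80+) = 2291 + 5834 = 8125; working-age = 11033; ratio = 8125/11033 × 100 = 73.6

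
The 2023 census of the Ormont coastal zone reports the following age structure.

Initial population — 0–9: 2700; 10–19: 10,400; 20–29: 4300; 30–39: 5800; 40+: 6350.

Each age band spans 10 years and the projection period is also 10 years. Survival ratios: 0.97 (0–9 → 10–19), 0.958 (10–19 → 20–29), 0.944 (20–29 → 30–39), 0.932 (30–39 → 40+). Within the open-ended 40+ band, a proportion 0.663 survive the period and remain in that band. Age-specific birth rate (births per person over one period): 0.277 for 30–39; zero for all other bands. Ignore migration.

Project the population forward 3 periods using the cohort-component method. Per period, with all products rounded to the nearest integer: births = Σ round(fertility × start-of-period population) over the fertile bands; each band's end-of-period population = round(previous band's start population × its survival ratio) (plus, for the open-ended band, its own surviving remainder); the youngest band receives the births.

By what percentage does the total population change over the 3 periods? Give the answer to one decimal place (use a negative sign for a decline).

Let band 1 be 0–9 through band 5 = 40+.
After projecting period 1:
Births: 5800 × 0.277 = 1607
Band 2: 2700 × 0.97 = 2619
Band 3: 10400 × 0.958 = 9963
Band 4: 4300 × 0.944 = 4059
Band 5: 5800 × 0.932 + 6350 × 0.663 = 5406 + 4210 = 9616
Giving 1607 / 2619 / 9963 / 4059 / 9616.
After projecting period 2:
Births: 4059 × 0.277 = 1124
Band 2: 1607 × 0.97 = 1559
Band 3: 2619 × 0.958 = 2509
Band 4: 9963 × 0.944 = 9405
Band 5: 4059 × 0.932 + 9616 × 0.663 = 3783 + 6375 = 10158
Giving 1124 / 1559 / 2509 / 9405 / 10158.
After projecting period 3:
Births: 9405 × 0.277 = 2605
Band 2: 1124 × 0.97 = 1090
Band 3: 1559 × 0.958 = 1494
Band 4: 2509 × 0.944 = 2368
Band 5: 9405 × 0.932 + 10158 × 0.663 = 8765 + 6735 = 15500
Giving 2605 / 1090 / 1494 / 2368 / 15500.
Total: 29550 → 23057; change = -6493; percentage change = -22.0%

-22.0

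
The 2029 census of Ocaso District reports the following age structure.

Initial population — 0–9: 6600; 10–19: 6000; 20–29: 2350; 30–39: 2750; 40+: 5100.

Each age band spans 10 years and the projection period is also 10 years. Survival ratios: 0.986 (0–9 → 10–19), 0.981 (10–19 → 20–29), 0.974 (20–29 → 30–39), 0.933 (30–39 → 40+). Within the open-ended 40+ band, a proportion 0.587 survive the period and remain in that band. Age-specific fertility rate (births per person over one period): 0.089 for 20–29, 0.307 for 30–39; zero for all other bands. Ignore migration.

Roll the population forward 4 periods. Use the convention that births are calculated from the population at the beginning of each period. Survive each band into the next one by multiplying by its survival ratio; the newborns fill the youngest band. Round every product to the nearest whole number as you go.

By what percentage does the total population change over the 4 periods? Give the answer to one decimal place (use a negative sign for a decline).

-24.2

After projecting period 1:
Births: 2350 × 0.089 = 209, 2750 × 0.307 = 844 → 1053
10–19: 6600 × 0.986 = 6508
20–29: 6000 × 0.981 = 5886
30–39: 2350 × 0.974 = 2289
40+: 2750 × 0.933 + 5100 × 0.587 = 2566 + 2994 = 5560
→ [1053, 6508, 5886, 2289, 5560]
After projecting period 2:
Births: 5886 × 0.089 = 524, 2289 × 0.307 = 703 → 1227
10–19: 1053 × 0.986 = 1038
20–29: 6508 × 0.981 = 6384
30–39: 5886 × 0.974 = 5733
40+: 2289 × 0.933 + 5560 × 0.587 = 2136 + 3264 = 5400
→ [1227, 1038, 6384, 5733, 5400]
After projecting period 3:
Births: 6384 × 0.089 = 568, 5733 × 0.307 = 1760 → 2328
10–19: 1227 × 0.986 = 1210
20–29: 1038 × 0.981 = 1018
30–39: 6384 × 0.974 = 6218
40+: 5733 × 0.933 + 5400 × 0.587 = 5349 + 3170 = 8519
→ [2328, 1210, 1018, 6218, 8519]
After projecting period 4:
Births: 1018 × 0.089 = 91, 6218 × 0.307 = 1909 → 2000
10–19: 2328 × 0.986 = 2295
20–29: 1210 × 0.981 = 1187
30–39: 1018 × 0.974 = 992
40+: 6218 × 0.933 + 8519 × 0.587 = 5801 + 5001 = 10802
→ [2000, 2295, 1187, 992, 10802]
Total: 22800 → 17276; change = -5524; percentage change = -24.2%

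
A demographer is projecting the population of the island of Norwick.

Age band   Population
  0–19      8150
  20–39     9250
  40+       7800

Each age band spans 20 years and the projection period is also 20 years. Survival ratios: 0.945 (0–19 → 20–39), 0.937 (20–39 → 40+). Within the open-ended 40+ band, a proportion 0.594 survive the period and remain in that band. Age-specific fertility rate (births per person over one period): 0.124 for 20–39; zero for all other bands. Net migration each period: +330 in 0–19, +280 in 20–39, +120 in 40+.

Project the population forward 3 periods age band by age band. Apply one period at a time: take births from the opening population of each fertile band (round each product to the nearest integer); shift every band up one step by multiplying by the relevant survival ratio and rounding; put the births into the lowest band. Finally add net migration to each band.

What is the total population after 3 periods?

13004

Period 1:
Births: 9250 × 0.124 = 1147
20–39: 8150 × 0.945 = 7702
40+: 9250 × 0.937 + 7800 × 0.594 = 8667 + 4633 = 13300
Net migration: 0–19 + 330 → 1477; 20–39 + 280 → 7982; 40+ + 120 → 13420
End of period: [1477, 7982, 13420]
Period 2:
Births: 7982 × 0.124 = 990
20–39: 1477 × 0.945 = 1396
40+: 7982 × 0.937 + 13420 × 0.594 = 7479 + 7971 = 15450
Net migration: 0–19 + 330 → 1320; 20–39 + 280 → 1676; 40+ + 120 → 15570
End of period: [1320, 1676, 15570]
Period 3:
Births: 1676 × 0.124 = 208
20–39: 1320 × 0.945 = 1247
40+: 1676 × 0.937 + 15570 × 0.594 = 1570 + 9249 = 10819
Net migration: 0–19 + 330 → 538; 20–39 + 280 → 1527; 40+ + 120 → 10939
End of period: [538, 1527, 10939]
Total after period 3: 538 + 1527 + 10939 = 13004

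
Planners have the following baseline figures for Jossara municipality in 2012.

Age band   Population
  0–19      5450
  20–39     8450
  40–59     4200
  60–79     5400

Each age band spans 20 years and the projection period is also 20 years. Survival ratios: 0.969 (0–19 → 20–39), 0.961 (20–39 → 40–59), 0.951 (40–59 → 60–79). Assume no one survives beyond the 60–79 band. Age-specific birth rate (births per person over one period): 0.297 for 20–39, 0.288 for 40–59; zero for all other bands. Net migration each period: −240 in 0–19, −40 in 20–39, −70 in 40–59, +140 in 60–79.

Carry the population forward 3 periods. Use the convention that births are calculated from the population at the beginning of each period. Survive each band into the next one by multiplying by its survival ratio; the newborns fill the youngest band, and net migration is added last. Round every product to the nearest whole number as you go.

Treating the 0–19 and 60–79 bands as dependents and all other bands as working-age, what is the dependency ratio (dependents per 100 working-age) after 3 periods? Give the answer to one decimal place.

Period 1:
Births: 8450 × 0.297 = 2510, 4200 × 0.288 = 1210 → total 3720
20–39: 5450 × 0.969 = 5281
40–59: 8450 × 0.961 = 8120
60–79: 4200 × 0.951 = 3994
Net migration: 0–19 − 240 → 3480; 20–39 − 40 → 5241; 40–59 − 70 → 8050; 60–79 + 140 → 4134
Giving 3480 / 5241 / 8050 / 4134.
Period 2:
Births: 5241 × 0.297 = 1557, 8050 × 0.288 = 2318 → total 3875
20–39: 3480 × 0.969 = 3372
40–59: 5241 × 0.961 = 5037
60–79: 8050 × 0.951 = 7656
Net migration: 0–19 − 240 → 3635; 20–39 − 40 → 3332; 40–59 − 70 → 4967; 60–79 + 140 → 7796
Giving 3635 / 3332 / 4967 / 7796.
Period 3:
Births: 3332 × 0.297 = 990, 4967 × 0.288 = 1430 → total 2420
20–39: 3635 × 0.969 = 3522
40–59: 3332 × 0.961 = 3202
60–79: 4967 × 0.951 = 4724
Net migration: 0–19 − 240 → 2180; 20–39 − 40 → 3482; 40–59 − 70 → 3132; 60–79 + 140 → 4864
Giving 2180 / 3482 / 3132 / 4864.
Dependents (band 0–19 + band 60–79) = 2180 + 4864 = 7044; working-age = 6614; ratio = 7044/6614 × 100 = 106.5

106.5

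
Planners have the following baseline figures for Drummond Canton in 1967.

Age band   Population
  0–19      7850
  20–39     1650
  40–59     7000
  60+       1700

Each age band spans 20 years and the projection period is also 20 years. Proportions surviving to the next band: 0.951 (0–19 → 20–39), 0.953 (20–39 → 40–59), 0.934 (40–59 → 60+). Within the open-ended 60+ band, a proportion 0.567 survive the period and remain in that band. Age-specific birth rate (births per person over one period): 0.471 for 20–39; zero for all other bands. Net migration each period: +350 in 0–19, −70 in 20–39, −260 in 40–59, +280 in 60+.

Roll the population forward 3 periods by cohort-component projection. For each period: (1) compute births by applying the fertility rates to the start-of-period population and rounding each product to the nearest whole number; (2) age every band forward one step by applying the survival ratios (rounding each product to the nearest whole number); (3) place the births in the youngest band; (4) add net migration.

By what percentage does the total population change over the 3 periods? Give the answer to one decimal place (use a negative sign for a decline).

-17.2

Let group 1 be 0–19 through group 4 = 60+.
Period 1.
Births: 1650 × 0.471 = 777
Group 2: 7850 × 0.951 = 7465
Group 3: 1650 × 0.953 = 1572
Group 4: 7000 × 0.934 + 1700 × 0.567 = 6538 + 964 = 7502
Net migration: Group 1 + 350 → 1127; Group 2 − 70 → 7395; Group 3 − 260 → 1312; Group 4 + 280 → 7782
End of period: [1127, 7395, 1312, 7782]
Period 2.
Births: 7395 × 0.471 = 3483
Group 2: 1127 × 0.951 = 1072
Group 3: 7395 × 0.953 = 7047
Group 4: 1312 × 0.934 + 7782 × 0.567 = 1225 + 4412 = 5637
Net migration: Group 1 + 350 → 3833; Group 2 − 70 → 1002; Group 3 − 260 → 6787; Group 4 + 280 → 5917
End of period: [3833, 1002, 6787, 5917]
Period 3.
Births: 1002 × 0.471 = 472
Group 2: 3833 × 0.951 = 3645
Group 3: 1002 × 0.953 = 955
Group 4: 6787 × 0.934 + 5917 × 0.567 = 6339 + 3355 = 9694
Net migration: Group 1 + 350 → 822; Group 2 − 70 → 3575; Group 3 − 260 → 695; Group 4 + 280 → 9974
End of period: [822, 3575, 695, 9974]
Total: 18200 → 15066; change = -3134; percentage change = -17.2%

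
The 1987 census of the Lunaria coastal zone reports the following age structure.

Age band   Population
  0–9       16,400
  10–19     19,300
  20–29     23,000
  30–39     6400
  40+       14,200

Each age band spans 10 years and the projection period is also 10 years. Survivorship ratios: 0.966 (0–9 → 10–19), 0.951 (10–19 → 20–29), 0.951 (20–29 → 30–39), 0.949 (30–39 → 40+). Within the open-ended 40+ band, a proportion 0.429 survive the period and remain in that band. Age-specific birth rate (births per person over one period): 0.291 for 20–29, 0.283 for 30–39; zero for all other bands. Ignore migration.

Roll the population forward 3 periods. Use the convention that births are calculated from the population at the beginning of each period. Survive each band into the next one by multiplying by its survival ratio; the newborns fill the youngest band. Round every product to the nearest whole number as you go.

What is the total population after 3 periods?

70312

Period 1.
Births: 23000 * 0.291 = 6693 ; 6400 * 0.283 = 1811 → 8504
10–19: 16400 * 0.966 = 15842
20–29: 19300 * 0.951 = 18354
30–39: 23000 * 0.951 = 21873
40+: 6400 * 0.949 + 14200 * 0.429 = 6074 + 6092 = 12166
End of period: [8504, 15842, 18354, 21873, 12166]
Period 2.
Births: 18354 * 0.291 = 5341 ; 21873 * 0.283 = 6190 → 11531
10–19: 8504 * 0.966 = 8215
20–29: 15842 * 0.951 = 15066
30–39: 18354 * 0.951 = 17455
40+: 21873 * 0.949 + 12166 * 0.429 = 20757 + 5219 = 25976
End of period: [11531, 8215, 15066, 17455, 25976]
Period 3.
Births: 15066 * 0.291 = 4384 ; 17455 * 0.283 = 4940 → 9324
10–19: 11531 * 0.966 = 11139
20–29: 8215 * 0.951 = 7812
30–39: 15066 * 0.951 = 14328
40+: 17455 * 0.949 + 25976 * 0.429 = 16565 + 11144 = 27709
End of period: [9324, 11139, 7812, 14328, 27709]
Total after period 3: 9324 + 11139 + 7812 + 14328 + 27709 = 70312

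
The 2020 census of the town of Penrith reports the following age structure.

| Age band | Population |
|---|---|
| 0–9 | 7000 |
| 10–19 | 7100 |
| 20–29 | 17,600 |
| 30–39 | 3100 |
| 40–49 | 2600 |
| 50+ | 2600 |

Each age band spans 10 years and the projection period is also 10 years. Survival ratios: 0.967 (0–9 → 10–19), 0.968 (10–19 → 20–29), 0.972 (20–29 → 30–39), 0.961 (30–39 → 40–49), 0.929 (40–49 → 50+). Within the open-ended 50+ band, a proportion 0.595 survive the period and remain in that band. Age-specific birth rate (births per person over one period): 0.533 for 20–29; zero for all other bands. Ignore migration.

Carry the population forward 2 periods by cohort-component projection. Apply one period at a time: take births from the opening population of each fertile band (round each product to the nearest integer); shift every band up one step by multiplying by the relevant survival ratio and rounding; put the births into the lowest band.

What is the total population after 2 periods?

After projecting period 1:
Births: 17600 * 0.533 = 9381
10–19: 7000 * 0.967 = 6769
20–29: 7100 * 0.968 = 6873
30–39: 17600 * 0.972 = 17107
40–49: 3100 * 0.961 = 2979
50+: 2600 * 0.929 + 2600 * 0.595 = 2415 + 1547 = 3962
End of period: [9381, 6769, 6873, 17107, 2979, 3962]
After projecting period 2:
Births: 6873 * 0.533 = 3663
10–19: 9381 * 0.967 = 9071
20–29: 6769 * 0.968 = 6552
30–39: 6873 * 0.972 = 6681
40–49: 17107 * 0.961 = 16440
50+: 2979 * 0.929 + 3962 * 0.595 = 2767 + 2357 = 5124
End of period: [3663, 9071, 6552, 6681, 16440, 5124]
Total after period 2: 3663 + 9071 + 6552 + 6681 + 16440 + 5124 = 47531

47531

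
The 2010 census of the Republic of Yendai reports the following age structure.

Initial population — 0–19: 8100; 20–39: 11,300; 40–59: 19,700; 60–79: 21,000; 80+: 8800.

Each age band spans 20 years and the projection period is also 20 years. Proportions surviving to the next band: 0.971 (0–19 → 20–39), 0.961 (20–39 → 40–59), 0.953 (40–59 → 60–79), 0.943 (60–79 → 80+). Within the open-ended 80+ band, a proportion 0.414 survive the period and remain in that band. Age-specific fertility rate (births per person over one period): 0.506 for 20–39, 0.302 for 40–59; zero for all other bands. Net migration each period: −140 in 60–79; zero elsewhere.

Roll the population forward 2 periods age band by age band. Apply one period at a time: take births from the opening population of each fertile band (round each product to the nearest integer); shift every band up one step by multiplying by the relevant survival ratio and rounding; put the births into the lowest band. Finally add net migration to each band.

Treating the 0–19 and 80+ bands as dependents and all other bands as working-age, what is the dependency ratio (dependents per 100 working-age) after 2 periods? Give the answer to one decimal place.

118.7

Let band 1 be 0–19 through band 5 = 80+.
Period 1.
Births: 11300 × 0.506 = 5718 ; 19700 × 0.302 = 5949 ⇒ total 11667
Band 2: 8100 × 0.971 = 7865
Band 3: 11300 × 0.961 = 10859
Band 4: 19700 × 0.953 = 18774
Band 5: 21000 × 0.943 + 8800 × 0.414 = 19803 + 3643 = 23446
Net migration: Band 4 − 140 → 18634
→ [11667, 7865, 10859, 18634, 23446]
Period 2.
Births: 7865 × 0.506 = 3980 ; 10859 × 0.302 = 3279 ⇒ total 7259
Band 2: 11667 × 0.971 = 11329
Band 3: 7865 × 0.961 = 7558
Band 4: 10859 × 0.953 = 10349
Band 5: 18634 × 0.943 + 23446 × 0.414 = 17572 + 9707 = 27279
Net migration: Band 4 − 140 → 10209
→ [7259, 11329, 7558, 10209, 27279]
Dependents (band 0–19 + band 80+) = 7259 + 27279 = 34538; working-age = 29096; ratio = 34538/29096 × 100 = 118.7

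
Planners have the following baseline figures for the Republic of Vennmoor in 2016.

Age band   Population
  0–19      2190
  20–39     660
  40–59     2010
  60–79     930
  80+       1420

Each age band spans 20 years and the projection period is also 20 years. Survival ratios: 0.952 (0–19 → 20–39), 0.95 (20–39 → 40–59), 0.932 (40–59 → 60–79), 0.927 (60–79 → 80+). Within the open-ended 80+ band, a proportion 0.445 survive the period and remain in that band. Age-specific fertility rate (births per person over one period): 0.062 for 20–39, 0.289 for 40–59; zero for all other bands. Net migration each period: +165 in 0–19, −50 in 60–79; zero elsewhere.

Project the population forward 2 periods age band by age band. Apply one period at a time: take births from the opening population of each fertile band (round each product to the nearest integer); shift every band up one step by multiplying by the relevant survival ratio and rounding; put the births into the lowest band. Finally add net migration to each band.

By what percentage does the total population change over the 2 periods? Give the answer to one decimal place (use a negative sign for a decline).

-15.5

After projecting period 1:
Births: 660 × 0.062 = 41  |  2010 × 0.289 = 581 ⇒ total 622
20–39: 2190 × 0.952 = 2085
40–59: 660 × 0.95 = 627
60–79: 2010 × 0.932 = 1873
80+: 930 × 0.927 + 1420 × 0.445 = 862 + 632 = 1494
Net migration: 0–19 + 165 → 787; 60–79 − 50 → 1823
End of period: [787, 2085, 627, 1823, 1494]
After projecting period 2:
Births: 2085 × 0.062 = 129  |  627 × 0.289 = 181 ⇒ total 310
20–39: 787 × 0.952 = 749
40–59: 2085 × 0.95 = 1981
60–79: 627 × 0.932 = 584
80+: 1823 × 0.927 + 1494 × 0.445 = 1690 + 665 = 2355
Net migration: 0–19 + 165 → 475; 60–79 − 50 → 534
End of period: [475, 749, 1981, 534, 2355]
Total: 7210 → 6094; change = -1116; percentage change = -15.5%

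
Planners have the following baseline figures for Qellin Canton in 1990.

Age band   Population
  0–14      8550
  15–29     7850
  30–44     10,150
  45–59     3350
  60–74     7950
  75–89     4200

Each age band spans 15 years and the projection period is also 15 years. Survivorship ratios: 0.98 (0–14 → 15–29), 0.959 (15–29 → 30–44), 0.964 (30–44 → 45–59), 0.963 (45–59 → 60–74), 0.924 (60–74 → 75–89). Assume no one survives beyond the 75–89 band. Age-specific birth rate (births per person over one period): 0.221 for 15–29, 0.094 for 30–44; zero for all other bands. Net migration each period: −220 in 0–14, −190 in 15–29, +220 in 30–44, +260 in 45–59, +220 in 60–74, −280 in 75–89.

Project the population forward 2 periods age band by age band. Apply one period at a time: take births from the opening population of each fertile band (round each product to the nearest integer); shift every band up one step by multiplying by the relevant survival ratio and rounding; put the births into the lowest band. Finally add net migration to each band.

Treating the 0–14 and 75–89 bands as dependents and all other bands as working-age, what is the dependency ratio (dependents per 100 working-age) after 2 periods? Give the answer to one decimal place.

18.7

After projecting period 1:
Births: 7850 * 0.221 = 1735 ; 10150 * 0.094 = 954 ⇒ total 2689
15–29: 8550 * 0.98 = 8379
30–44: 7850 * 0.959 = 7528
45–59: 10150 * 0.964 = 9785
60–74: 3350 * 0.963 = 3226
75–89: 7950 * 0.924 = 7346
Net migration: 0–14 − 220 → 2469; 15–29 − 190 → 8189; 30–44 + 220 → 7748; 45–59 + 260 → 10045; 60–74 + 220 → 3446; 75–89 − 280 → 7066
End of period: [2469, 8189, 7748, 10045, 3446, 7066]
After projecting period 2:
Births: 8189 * 0.221 = 1810 ; 7748 * 0.094 = 728 ⇒ total 2538
15–29: 2469 * 0.98 = 2420
30–44: 8189 * 0.959 = 7853
45–59: 7748 * 0.964 = 7469
60–74: 10045 * 0.963 = 9673
75–89: 3446 * 0.924 = 3184
Net migration: 0–14 − 220 → 2318; 15–29 − 190 → 2230; 30–44 + 220 → 8073; 45–59 + 260 → 7729; 60–74 + 220 → 9893; 75–89 − 280 → 2904
End of period: [2318, 2230, 8073, 7729, 9893, 2904]
Dependents (band 0–14 + band 75–89) = 2318 + 2904 = 5222; working-age = 27925; ratio = 5222/27925 × 100 = 18.7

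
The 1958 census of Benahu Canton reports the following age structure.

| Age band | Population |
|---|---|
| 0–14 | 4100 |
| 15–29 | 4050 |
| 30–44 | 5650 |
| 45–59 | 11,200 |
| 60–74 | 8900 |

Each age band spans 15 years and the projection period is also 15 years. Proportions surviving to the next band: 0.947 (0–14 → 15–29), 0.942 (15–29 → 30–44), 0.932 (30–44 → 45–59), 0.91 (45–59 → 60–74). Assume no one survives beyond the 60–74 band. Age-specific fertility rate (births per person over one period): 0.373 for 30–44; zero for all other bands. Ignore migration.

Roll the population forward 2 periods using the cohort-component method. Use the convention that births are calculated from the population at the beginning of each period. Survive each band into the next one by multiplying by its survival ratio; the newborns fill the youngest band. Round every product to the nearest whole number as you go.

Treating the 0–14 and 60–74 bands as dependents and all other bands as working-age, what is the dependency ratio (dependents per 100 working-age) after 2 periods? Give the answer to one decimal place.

Numbering the bands 1..5 from youngest to oldest:
After projecting period 1:
Births: 5650 * 0.373 = 2107
Band 2: 4100 * 0.947 = 3883
Band 3: 4050 * 0.942 = 3815
Band 4: 5650 * 0.932 = 5266
Band 5: 11200 * 0.91 = 10192
Population now: 0–14=2107, 15–29=3883, 30–44=3815, 45–59=5266, 60–74=10192
After projecting period 2:
Births: 3815 * 0.373 = 1423
Band 2: 2107 * 0.947 = 1995
Band 3: 3883 * 0.942 = 3658
Band 4: 3815 * 0.932 = 3556
Band 5: 5266 * 0.91 = 4792
Population now: 0–14=1423, 15–29=1995, 30–44=3658, 45–59=3556, 60–74=4792
Dependents (band 0–14 + band 60–74) = 1423 + 4792 = 6215; working-age = 9209; ratio = 6215/9209 × 100 = 67.5

67.5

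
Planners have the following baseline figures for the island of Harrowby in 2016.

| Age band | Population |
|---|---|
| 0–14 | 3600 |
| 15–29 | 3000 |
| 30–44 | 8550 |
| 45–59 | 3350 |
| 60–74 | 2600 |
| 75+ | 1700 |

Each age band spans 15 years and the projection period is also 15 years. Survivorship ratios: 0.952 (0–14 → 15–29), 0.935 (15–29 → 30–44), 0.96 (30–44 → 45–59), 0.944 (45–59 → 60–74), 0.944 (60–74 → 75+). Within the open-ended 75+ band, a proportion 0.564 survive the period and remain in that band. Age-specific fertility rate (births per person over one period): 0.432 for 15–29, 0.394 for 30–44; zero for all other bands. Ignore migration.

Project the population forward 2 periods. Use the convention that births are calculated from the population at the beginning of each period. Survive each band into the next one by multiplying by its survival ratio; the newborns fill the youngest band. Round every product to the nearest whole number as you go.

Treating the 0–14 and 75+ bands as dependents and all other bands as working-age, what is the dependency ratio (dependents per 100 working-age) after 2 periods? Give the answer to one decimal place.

41.4

Numbering the bands 1..6 from youngest to oldest:
Period 1.
Births: 3000 * 0.432 = 1296, 8550 * 0.394 = 3369 → total 4665
Band 2: 3600 * 0.952 = 3427
Band 3: 3000 * 0.935 = 2805
Band 4: 8550 * 0.96 = 8208
Band 5: 3350 * 0.944 = 3162
Band 6: 2600 * 0.944 + 1700 * 0.564 = 2454 + 959 = 3413
→ [4665, 3427, 2805, 8208, 3162, 3413]
Period 2.
Births: 3427 * 0.432 = 1480, 2805 * 0.394 = 1105 → total 2585
Band 2: 4665 * 0.952 = 4441
Band 3: 3427 * 0.935 = 3204
Band 4: 2805 * 0.96 = 2693
Band 5: 8208 * 0.944 = 7748
Band 6: 3162 * 0.944 + 3413 * 0.564 = 2985 + 1925 = 4910
→ [2585, 4441, 3204, 2693, 7748, 4910]
Dependents (band 0–14 + band 75+) = 2585 + 4910 = 7495; working-age = 18086; ratio = 7495/18086 × 100 = 41.4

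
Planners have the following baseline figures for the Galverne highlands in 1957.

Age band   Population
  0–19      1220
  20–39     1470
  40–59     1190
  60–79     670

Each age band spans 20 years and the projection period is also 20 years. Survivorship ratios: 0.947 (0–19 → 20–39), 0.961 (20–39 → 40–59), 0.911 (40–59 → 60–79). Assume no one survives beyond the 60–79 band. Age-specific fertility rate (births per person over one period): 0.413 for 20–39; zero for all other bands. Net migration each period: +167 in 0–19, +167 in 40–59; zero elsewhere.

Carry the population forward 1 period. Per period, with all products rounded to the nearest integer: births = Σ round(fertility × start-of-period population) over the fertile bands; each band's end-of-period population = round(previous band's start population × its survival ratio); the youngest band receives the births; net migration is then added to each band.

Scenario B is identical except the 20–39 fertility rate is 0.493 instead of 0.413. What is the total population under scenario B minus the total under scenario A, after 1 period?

— Period 1 —
Births: 1470 * 0.413 = 607
20–39: 1220 * 0.947 = 1155
40–59: 1470 * 0.961 = 1413
60–79: 1190 * 0.911 = 1084
Net migration: 0–19 + 167 → 774; 40–59 + 167 → 1580
Population now: 0–19=774, 20–39=1155, 40–59=1580, 60–79=1084
Scenario A total after 1 period: 4593
Scenario B projection —
— Period 1 —
Births: 1470 * 0.493 = 725
20–39: 1220 * 0.947 = 1155
40–59: 1470 * 0.961 = 1413
60–79: 1190 * 0.911 = 1084
Net migration: 0–19 + 167 → 892; 40–59 + 167 → 1580
Population now: 0–19=892, 20–39=1155, 40–59=1580, 60–79=1084
Scenario B total after 1 period: 4711
Difference B − A = 4711 − 4593 = 118

118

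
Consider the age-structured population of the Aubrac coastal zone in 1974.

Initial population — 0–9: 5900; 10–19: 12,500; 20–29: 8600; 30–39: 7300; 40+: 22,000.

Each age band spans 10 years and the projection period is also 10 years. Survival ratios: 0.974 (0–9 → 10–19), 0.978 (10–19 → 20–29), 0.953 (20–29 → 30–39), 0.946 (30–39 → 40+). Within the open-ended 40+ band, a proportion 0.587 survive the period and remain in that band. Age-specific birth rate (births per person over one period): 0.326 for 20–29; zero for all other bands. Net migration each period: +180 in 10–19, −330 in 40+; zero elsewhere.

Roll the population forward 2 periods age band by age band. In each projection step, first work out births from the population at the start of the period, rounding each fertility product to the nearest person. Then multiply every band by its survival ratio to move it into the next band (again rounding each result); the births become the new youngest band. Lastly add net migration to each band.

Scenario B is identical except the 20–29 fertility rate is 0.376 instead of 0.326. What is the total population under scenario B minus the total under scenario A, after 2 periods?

1031

[period 1]
Births: 8600 × 0.326 = 2804
10–19: 5900 × 0.974 = 5747
20–29: 12500 × 0.978 = 12225
30–39: 8600 × 0.953 = 8196
40+: 7300 × 0.946 + 22000 × 0.587 = 6906 + 12914 = 19820
Net migration: 10–19 + 180 → 5927; 40+ − 330 → 19490
End of period: [2804, 5927, 12225, 8196, 19490]
[period 2]
Births: 12225 × 0.326 = 3985
10–19: 2804 × 0.974 = 2731
20–29: 5927 × 0.978 = 5797
30–39: 12225 × 0.953 = 11650
40+: 8196 × 0.946 + 19490 × 0.587 = 7753 + 11441 = 19194
Net migration: 10–19 + 180 → 2911; 40+ − 330 → 18864
End of period: [3985, 2911, 5797, 11650, 18864]
Scenario A total after 2 periods: 43207
Scenario B projection —
[period 1]
Births: 8600 × 0.376 = 3234
10–19: 5900 × 0.974 = 5747
20–29: 12500 × 0.978 = 12225
30–39: 8600 × 0.953 = 8196
40+: 7300 × 0.946 + 22000 × 0.587 = 6906 + 12914 = 19820
Net migration: 10–19 + 180 → 5927; 40+ − 330 → 19490
End of period: [3234, 5927, 12225, 8196, 19490]
[period 2]
Births: 12225 × 0.376 = 4597
10–19: 3234 × 0.974 = 3150
20–29: 5927 × 0.978 = 5797
30–39: 12225 × 0.953 = 11650
40+: 8196 × 0.946 + 19490 × 0.587 = 7753 + 11441 = 19194
Net migration: 10–19 + 180 → 3330; 40+ − 330 → 18864
End of period: [4597, 3330, 5797, 11650, 18864]
Scenario B total after 2 periods: 44238
Difference B − A = 44238 − 43207 = 1031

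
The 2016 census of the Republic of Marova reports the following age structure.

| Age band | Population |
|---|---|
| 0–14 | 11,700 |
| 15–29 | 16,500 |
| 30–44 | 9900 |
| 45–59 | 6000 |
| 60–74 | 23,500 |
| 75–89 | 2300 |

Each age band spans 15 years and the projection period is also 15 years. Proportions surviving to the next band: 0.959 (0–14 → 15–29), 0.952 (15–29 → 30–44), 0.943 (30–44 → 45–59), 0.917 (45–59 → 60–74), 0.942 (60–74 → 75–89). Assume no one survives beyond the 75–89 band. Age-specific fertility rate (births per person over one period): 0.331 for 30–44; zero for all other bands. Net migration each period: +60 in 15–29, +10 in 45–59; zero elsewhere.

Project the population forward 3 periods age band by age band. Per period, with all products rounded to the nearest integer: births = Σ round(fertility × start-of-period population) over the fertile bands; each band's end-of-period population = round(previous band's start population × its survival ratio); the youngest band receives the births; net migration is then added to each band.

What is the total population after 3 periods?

Call the bands 1 to 6, youngest first.
— Period 1 —
Births: 9900 × 0.331 = 3277
Band 2: 11700 × 0.959 = 11220
Band 3: 16500 × 0.952 = 15708
Band 4: 9900 × 0.943 = 9336
Band 5: 6000 × 0.917 = 5502
Band 6: 23500 × 0.942 = 22137
Net migration: Band 2 + 60 → 11280; Band 4 + 10 → 9346
→ [3277, 11280, 15708, 9346, 5502, 22137]
— Period 2 —
Births: 15708 × 0.331 = 5199
Band 2: 3277 × 0.959 = 3143
Band 3: 11280 × 0.952 = 10739
Band 4: 15708 × 0.943 = 14813
Band 5: 9346 × 0.917 = 8570
Band 6: 5502 × 0.942 = 5183
Net migration: Band 2 + 60 → 3203; Band 4 + 10 → 14823
→ [5199, 3203, 10739, 14823, 8570, 5183]
— Period 3 —
Births: 10739 × 0.331 = 3555
Band 2: 5199 × 0.959 = 4986
Band 3: 3203 × 0.952 = 3049
Band 4: 10739 × 0.943 = 10127
Band 5: 14823 × 0.917 = 13593
Band 6: 8570 × 0.942 = 8073
Net migration: Band 2 + 60 → 5046; Band 4 + 10 → 10137
→ [3555, 5046, 3049, 10137, 13593, 8073]
Total after period 3: 3555 + 5046 + 3049 + 10137 + 13593 + 8073 = 43453

43453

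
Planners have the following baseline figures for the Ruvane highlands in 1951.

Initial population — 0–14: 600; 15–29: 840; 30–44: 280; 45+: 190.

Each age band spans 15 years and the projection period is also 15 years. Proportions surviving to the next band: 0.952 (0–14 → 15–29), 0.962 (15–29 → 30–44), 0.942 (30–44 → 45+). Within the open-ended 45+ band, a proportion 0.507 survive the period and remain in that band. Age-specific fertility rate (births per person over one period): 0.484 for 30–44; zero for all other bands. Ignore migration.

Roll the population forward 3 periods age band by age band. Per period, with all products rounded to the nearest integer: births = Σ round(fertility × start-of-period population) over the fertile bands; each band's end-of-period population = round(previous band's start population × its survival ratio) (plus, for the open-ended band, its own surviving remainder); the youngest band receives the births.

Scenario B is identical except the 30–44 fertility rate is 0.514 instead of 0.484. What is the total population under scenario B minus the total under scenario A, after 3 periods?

47

Let band 1 be 0–14 through band 4 = 45+.
Period 1:
Births: 280 × 0.484 = 136
Band 2: 600 × 0.952 = 571
Band 3: 840 × 0.962 = 808
Band 4: 280 × 0.942 + 190 × 0.507 = 264 + 96 = 360
Giving 136 / 571 / 808 / 360.
Period 2:
Births: 808 × 0.484 = 391
Band 2: 136 × 0.952 = 129
Band 3: 571 × 0.962 = 549
Band 4: 808 × 0.942 + 360 × 0.507 = 761 + 183 = 944
Giving 391 / 129 / 549 / 944.
Period 3:
Births: 549 × 0.484 = 266
Band 2: 391 × 0.952 = 372
Band 3: 129 × 0.962 = 124
Band 4: 549 × 0.942 + 944 × 0.507 = 517 + 479 = 996
Giving 266 / 372 / 124 / 996.
Scenario A total after 3 periods: 1758
Scenario B projection —
Period 1:
Births: 280 × 0.514 = 144
Band 2: 600 × 0.952 = 571
Band 3: 840 × 0.962 = 808
Band 4: 280 × 0.942 + 190 × 0.507 = 264 + 96 = 360
Giving 144 / 571 / 808 / 360.
Period 2:
Births: 808 × 0.514 = 415
Band 2: 144 × 0.952 = 137
Band 3: 571 × 0.962 = 549
Band 4: 808 × 0.942 + 360 × 0.507 = 761 + 183 = 944
Giving 415 / 137 / 549 / 944.
Period 3:
Births: 549 × 0.514 = 282
Band 2: 415 × 0.952 = 395
Band 3: 137 × 0.962 = 132
Band 4: 549 × 0.942 + 944 × 0.507 = 517 + 479 = 996
Giving 282 / 395 / 132 / 996.
Scenario B total after 3 periods: 1805
Difference B − A = 1805 − 1758 = 47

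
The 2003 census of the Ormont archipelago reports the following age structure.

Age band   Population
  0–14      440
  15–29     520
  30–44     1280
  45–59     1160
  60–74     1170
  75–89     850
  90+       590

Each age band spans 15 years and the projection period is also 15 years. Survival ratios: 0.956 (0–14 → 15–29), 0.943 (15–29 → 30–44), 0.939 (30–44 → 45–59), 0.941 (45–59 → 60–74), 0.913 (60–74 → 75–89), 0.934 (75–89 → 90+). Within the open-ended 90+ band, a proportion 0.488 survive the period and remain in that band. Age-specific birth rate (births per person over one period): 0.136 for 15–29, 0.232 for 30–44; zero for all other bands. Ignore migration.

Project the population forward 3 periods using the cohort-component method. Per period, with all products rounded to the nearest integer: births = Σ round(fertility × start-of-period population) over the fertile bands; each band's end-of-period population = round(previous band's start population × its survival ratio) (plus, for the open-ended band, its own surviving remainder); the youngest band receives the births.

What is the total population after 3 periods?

4150

[period 1]
Births: 520 * 0.136 = 71  |  1280 * 0.232 = 297 ⇒ total 368
15–29: 440 * 0.956 = 421
30–44: 520 * 0.943 = 490
45–59: 1280 * 0.939 = 1202
60–74: 1160 * 0.941 = 1092
75–89: 1170 * 0.913 = 1068
90+: 850 * 0.934 + 590 * 0.488 = 794 + 288 = 1082
Giving 368 / 421 / 490 / 1202 / 1092 / 1068 / 1082.
[period 2]
Births: 421 * 0.136 = 57  |  490 * 0.232 = 114 ⇒ total 171
15–29: 368 * 0.956 = 352
30–44: 421 * 0.943 = 397
45–59: 490 * 0.939 = 460
60–74: 1202 * 0.941 = 1131
75–89: 1092 * 0.913 = 997
90+: 1068 * 0.934 + 1082 * 0.488 = 998 + 528 = 1526
Giving 171 / 352 / 397 / 460 / 1131 / 997 / 1526.
[period 3]
Births: 352 * 0.136 = 48  |  397 * 0.232 = 92 ⇒ total 140
15–29: 171 * 0.956 = 163
30–44: 352 * 0.943 = 332
45–59: 397 * 0.939 = 373
60–74: 460 * 0.941 = 433
75–89: 1131 * 0.913 = 1033
90+: 997 * 0.934 + 1526 * 0.488 = 931 + 745 = 1676
Giving 140 / 163 / 332 / 373 / 433 / 1033 / 1676.
Total after period 3: 140 + 163 + 332 + 373 + 433 + 1033 + 1676 = 4150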